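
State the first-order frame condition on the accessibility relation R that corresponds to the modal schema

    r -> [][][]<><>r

forall x forall z (x R^3 z -> exists w (x = w & z R^2 w))

This is a Sahlqvist (Geach-type) schema ◇^0□^0r → □^3◇^2r.
Minimal-valuation argument: fix x; take any y with xR^0y and any z with xR^3z. Set V(r) to the set of worlds R-reachable from y in exactly 0 steps. Then □^0r holds at y, so the antecedent holds at x; validity forces ◇^2r at z, giving a w with zR^2w and yR^0w.
First-order correspondent: forall x forall z (x R^3 z -> exists w (x = w & z R^2 w)).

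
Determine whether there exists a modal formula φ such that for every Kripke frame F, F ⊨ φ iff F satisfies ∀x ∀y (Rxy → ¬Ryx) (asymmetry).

Any modally definable frame class is closed under surjective bounded morphisms.
The 3-cycle (worlds 0,1,2 with 0→1→2→0) is asymmetric. Mapping every world to a single reflexive point • is a surjective bounded morphism, and the reflexive point is not asymmetric (R•• but asymmetry requires ¬R••).
So no modal formula (or set of formulas) defines exactly the asymmetric frames.

Not modally definable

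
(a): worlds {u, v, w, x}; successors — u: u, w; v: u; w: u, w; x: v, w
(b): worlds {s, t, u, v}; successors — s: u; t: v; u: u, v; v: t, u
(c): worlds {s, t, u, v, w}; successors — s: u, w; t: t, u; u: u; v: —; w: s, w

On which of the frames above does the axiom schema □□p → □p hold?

This is the axiom for density; its first-order frame correspondent is ∀x ∀y (Rxy → ∃z (Rxz ∧ Rzy)).
(a): fails — Rxv but no z with Rxz and Rzv.
(b): fails — Rtv but no z with Rtz and Rzv.
(c): holds.

(c)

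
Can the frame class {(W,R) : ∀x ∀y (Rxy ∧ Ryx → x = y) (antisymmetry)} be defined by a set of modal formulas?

No — not modally definable

Modal frame validity is preserved under surjective bounded morphisms.
The 8-cycle (worlds 0,1,2,3,4,5,6,7 with 0→1→2→3→4→5→6→7→0) is antisymmetric. Sending even-indexed worlds to s and odd-indexed worlds to t is a surjective bounded morphism onto the two-world frame with s↔t, which is not antisymmetric.
Hence antisymmetry is not modally definable.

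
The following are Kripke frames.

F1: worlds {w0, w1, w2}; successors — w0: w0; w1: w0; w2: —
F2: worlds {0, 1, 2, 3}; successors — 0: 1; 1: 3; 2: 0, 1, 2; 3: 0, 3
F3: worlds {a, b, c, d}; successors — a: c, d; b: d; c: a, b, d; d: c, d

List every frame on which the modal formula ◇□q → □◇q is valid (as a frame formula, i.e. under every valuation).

F1, F3

Frame correspondent (Sahlqvist): ∀x ∀y ∀z (Rxy ∧ Rxz → ∃w (Ryw ∧ Rzw)) — i.e. convergence.
F1: holds.
F2: fails — R20 and R21 but 0 and 1 have no common successor.
F3: holds.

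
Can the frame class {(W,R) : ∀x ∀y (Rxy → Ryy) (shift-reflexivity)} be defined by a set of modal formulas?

Yes, by □(□p → p)

This is a Sahlqvist condition; the T□ axiom □(□p → p) defines it.
Suppose □(□p→p) is valid. Take Rxy and set V(p)={w : Ryw}. Then at y, □p holds; since □(□p→p) at x, □p→p at y, so p at y, i.e. Ryy.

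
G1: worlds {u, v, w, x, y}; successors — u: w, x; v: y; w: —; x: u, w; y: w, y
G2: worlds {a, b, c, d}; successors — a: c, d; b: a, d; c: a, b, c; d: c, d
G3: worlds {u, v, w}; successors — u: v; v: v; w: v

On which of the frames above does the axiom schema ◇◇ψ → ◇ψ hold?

G3

This is the axiom for transitivity; its first-order frame correspondent is ∀x ∀y ∀z (Rxy ∧ Ryz → Rxz).
G1: fails — Rxu and Rux but not Rxx.
G2: fails — Rdc and Rcb but not Rdb.
G3: satisfies the condition.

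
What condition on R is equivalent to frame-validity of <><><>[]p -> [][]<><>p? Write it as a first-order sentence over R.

This is a Sahlqvist (Geach-type) schema ◇^3□^1p → □^2◇^2p.
First-order correspondent: forall x forall y forall z ((x R^3 y & x R^2 z) -> exists w (yRw & z R^2 w)).

forall x forall y forall z ((x R^3 y & x R^2 z) -> exists w (yRw & z R^2 w))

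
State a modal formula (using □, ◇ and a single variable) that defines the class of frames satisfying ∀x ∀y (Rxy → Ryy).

A defining formula is □(□p → p) (the T□ axiom).
Suppose □(□p→p) is valid. Take Rxy and set V(p)={w : Ryw}. Then at y, □p holds; since □(□p→p) at x, □p→p at y, so p at y, i.e. Ryy.

□(□p → p)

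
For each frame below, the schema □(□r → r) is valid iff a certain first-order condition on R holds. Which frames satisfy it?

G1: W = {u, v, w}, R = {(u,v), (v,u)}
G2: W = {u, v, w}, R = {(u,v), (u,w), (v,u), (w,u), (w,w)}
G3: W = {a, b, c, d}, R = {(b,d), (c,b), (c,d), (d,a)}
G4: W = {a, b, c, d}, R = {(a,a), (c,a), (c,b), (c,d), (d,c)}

none

This is the axiom for shift-reflexivity; its first-order frame correspondent is ∀x ∀y (Rxy → Ryy).
G1: fails — Ruv but not Rvv.
G2: fails — Ruv but not Rvv.
G3: fails — Rda but not Raa.
G4: fails — Rcd but not Rdd.
Valid on no frame.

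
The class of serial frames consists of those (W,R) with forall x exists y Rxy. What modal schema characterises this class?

□p → ◇p

This is seriality; the standard corresponding axiom is D: □p → ◇p.
Suppose □p→◇p is valid. At any x set V(p)=W. Then □p at x, so ◇p at x, so x has a successor.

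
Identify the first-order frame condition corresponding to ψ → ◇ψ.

reflexivity

This is frame-equivalent to □ψ → ψ (substitute ¬ψ for ψ and contrapose).
Suppose □ψ→ψ is valid. At any x set V(ψ)={w : Rxw}. Then □ψ holds at x, so ψ holds at x, i.e. Rxx.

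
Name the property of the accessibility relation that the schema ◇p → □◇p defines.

the Euclidean property

Suppose ◇p→□◇p is valid. Take Rxy, Rxz and set V(p)={y}. Then ◇p at x, so □◇p at x, so ◇p at z, so some w with Rzw has p; w=y, i.e. Rzy. By symmetry of the argument, Ryz.
Conversely, on a frame with the Euclidean property the schema holds at every world under every valuation.
Frame condition: ∀x ∀y ∀z (Rxy ∧ Rxz → Ryz).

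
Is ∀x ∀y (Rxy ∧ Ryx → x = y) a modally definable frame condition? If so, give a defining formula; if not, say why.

If a class were modally definable it would be closed under surjective bounded morphisms (Goldblatt–Thomason).
The 8-cycle (worlds s,t,u,v,w,x,y,z with s→t→u→v→w→x→y→z→s) is antisymmetric. Sending even-indexed worlds to • and odd-indexed worlds to ∘ is a surjective bounded morphism onto the two-world frame with •↔∘, which is not antisymmetric.
So the class is not modally definable.

No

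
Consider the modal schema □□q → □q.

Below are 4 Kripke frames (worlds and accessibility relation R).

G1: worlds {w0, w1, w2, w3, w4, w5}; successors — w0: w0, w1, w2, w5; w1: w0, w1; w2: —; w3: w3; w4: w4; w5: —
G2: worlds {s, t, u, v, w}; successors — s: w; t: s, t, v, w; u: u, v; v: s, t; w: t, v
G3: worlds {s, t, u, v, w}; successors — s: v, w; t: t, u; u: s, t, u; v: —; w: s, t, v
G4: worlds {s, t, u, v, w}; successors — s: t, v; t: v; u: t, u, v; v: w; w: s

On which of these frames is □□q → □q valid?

G1

Frame correspondent (Sahlqvist): ∀x ∀y (Rxy → ∃z (Rxz ∧ Rzy)) — i.e. density.
G1: holds.
G2: fails — Rsw but no z with Rsz and Rzw.
G3: fails — Rsw but no z with Rsz and Rzw.
G4: fails — Rtv but no z with Rtz and Rzv.
Valid on: G1.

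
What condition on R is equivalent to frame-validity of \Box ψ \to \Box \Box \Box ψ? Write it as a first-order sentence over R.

\forall x \forall z (x R^3 z \to \exists w (xRw \wedge z = w))

This is a Sahlqvist (Geach-type) schema ◇^0□^1ψ → □^3◇^0ψ.
Minimal-valuation argument: fix x; take any y with xR^0y and any z with xR^3z. Set V(ψ) to the set of worlds R-reachable from y in exactly 1 step. Then □^1ψ holds at y, so the antecedent holds at x; validity forces ◇^0ψ at z, giving a w with zR^0w and yR^1w.
First-order correspondent: \forall x \forall z (x R^3 z \to \exists w (xRw \wedge z = w)).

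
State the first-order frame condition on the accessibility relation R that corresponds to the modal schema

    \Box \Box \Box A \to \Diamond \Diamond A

\forall x \exists w (x R^3 w \wedge x R^2 w)

This is a Sahlqvist (Geach-type) schema ◇^0□^3A → □^0◇^2A.
Minimal-valuation argument: fix x; take any y with xR^0y and any z with xR^0z. Set V(A) to the set of worlds R-reachable from y in exactly 3 steps. Then □^3A holds at y, so the antecedent holds at x; validity forces ◇^2A at z, giving a w with zR^2w and yR^3w.
First-order correspondent: \forall x \exists w (x R^3 w \wedge x R^2 w).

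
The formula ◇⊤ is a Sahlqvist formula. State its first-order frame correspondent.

seriality: ∀x ∃y Rxy

◇⊤ holds at w iff w has a successor, so frame-validity of ◇⊤ is exactly seriality. Equivalently via □A → ◇A:
Suppose □A→◇A is valid. At any x set V(A)=W. Then □A at x, so ◇A at x, so x has a successor.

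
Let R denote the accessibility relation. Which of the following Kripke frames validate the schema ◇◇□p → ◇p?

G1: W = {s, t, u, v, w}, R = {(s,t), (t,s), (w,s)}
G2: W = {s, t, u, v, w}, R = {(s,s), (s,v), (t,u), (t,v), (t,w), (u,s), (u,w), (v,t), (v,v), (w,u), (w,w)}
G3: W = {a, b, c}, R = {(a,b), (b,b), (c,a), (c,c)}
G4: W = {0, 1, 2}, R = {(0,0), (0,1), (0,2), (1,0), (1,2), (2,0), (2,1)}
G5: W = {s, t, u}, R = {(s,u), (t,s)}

This is the axiom for a generalized confluence (Geach) condition; its first-order frame correspondent is ∀x ∀y (xR²y → ∃w (yRw ∧ xRw)).
G1: satisfies the condition.
G2: fails — uR²v but no w* with vRw* and uRw*.
G3: fails — cR²a but no w with aRw and cRw.
G4: satisfies the condition.
G5: fails — tR²u but no w with uRw and tRw.

G1, G4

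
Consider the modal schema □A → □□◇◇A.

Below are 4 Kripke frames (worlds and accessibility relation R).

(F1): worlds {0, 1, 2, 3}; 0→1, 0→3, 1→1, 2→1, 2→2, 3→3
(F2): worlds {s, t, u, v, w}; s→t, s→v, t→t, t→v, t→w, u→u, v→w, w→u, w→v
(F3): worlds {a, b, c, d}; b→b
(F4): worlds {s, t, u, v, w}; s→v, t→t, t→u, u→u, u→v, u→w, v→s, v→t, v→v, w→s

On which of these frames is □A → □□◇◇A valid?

(F1), (F3)

This is the axiom for a generalized confluence (Geach) condition; its first-order frame correspondent is ∀x ∀z (xR²z → ∃w (xRw ∧ zR²w)).
(F1): satisfies the condition.
(F2): fails — sR²w but no w* with sRw* and wR²w*.
(F3): satisfies the condition.
(F4): fails — tR²w but no w* with tRw* and wR²w*.
Valid on: (F1), (F3).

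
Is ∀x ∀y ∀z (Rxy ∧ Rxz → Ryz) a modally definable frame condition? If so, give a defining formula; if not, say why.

Yes — defined by ◇q → □◇q

Yes: it is the Euclidean property, defined by the 5 schema ◇q → □◇q.
Suppose ◇q→□◇q is valid. Take Rxy, Rxz and set V(q)={y}. Then ◇q at x, so □◇q at x, so ◇q at z, so some w with Rzw has q; w=y, i.e. Rzy. By symmetry of the argument, Ryz.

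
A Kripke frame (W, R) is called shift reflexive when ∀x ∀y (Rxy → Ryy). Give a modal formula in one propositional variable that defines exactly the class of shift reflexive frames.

□(□ψ → ψ)

This is shift-reflexivity; the standard corresponding axiom is T□: □(□ψ → ψ).
Suppose □(□ψ→ψ) is valid. Take Rxy and set V(ψ)={w : Ryw}. Then at y, □ψ holds; since □(□ψ→ψ) at x, □ψ→ψ at y, so ψ at y, i.e. Ryy.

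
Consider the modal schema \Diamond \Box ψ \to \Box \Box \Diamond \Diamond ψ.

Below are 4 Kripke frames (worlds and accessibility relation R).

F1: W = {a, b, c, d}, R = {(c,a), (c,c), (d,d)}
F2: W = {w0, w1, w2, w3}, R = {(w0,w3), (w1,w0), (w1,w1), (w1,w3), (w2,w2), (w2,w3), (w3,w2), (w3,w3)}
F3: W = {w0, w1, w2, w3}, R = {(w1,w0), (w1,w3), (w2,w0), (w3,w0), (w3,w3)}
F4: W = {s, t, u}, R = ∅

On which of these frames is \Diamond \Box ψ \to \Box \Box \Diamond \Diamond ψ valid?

F2, F4

The schema corresponds to a generalized confluence (Geach) condition: \forall x \forall y \forall z ((xRy \wedge x R^2 z) \to \exists w (yRw \wedge z R^2 w)).
F1: fails — cRa, cR²a but no w with aRw and aR²w.
F2: holds.
F3: fails — w1Rw0, w1R²w0 but no w with w0Rw and w0R²w.
F4: holds.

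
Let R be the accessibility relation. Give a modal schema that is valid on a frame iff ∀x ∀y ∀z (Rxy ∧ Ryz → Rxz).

□ψ → □□ψ

This is transitivity; the standard corresponding axiom is 4: □ψ → □□ψ.
Suppose □ψ→□□ψ is valid. Take Rxy, Ryz and set V(ψ)={w : Rxw}. Then □ψ at x, so □□ψ at x, so □ψ at y, so ψ at z, i.e. Rxz.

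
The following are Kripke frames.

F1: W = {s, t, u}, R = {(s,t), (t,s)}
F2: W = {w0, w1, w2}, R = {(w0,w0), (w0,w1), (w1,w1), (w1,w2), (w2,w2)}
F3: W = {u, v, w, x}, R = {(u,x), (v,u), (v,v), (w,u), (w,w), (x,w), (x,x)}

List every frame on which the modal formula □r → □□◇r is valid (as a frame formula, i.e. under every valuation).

This is the axiom for a generalized confluence (Geach) condition; its first-order frame correspondent is ∀x ∀z (xR²z → ∃w (xRw ∧ zRw)).
F1: condition met.
F2: fails — w0R²w2 but no w with w0Rw and w2Rw.
F3: fails — uR²w but no t with uRt and wRt.

F1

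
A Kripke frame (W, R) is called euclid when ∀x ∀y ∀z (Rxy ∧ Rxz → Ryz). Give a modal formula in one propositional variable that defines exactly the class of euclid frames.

◇s → □◇s

The condition is the Euclidean property. The 5 schema ◇s → □◇s defines it.
Suppose ◇s→□◇s is valid. Take Rxy, Rxz and set V(s)={y}. Then ◇s at x, so □◇s at x, so ◇s at z, so some w with Rzw has s; w=y, i.e. Rzy. By symmetry of the argument, Ryz.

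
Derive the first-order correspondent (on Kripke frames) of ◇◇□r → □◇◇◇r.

∀x ∀y ∀z ((xR²y ∧ xRz) → ∃w (yRw ∧ zR³w))

This is a Sahlqvist (Geach-type) schema ◇^2□^1r → □^1◇^3r.
Minimal-valuation argument: fix x; take any y with xR^2y and any z with xR^1z. Set V(r) to the set of worlds R-reachable from y in exactly 1 step. Then □^1r holds at y, so the antecedent holds at x; validity forces ◇^3r at z, giving a w with zR^3w and yR^1w.
First-order correspondent: ∀x ∀y ∀z ((xR²y ∧ xRz) → ∃w (yRw ∧ zR³w)).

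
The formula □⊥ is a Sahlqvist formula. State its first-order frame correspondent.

emptiness of R

□⊥ is valid iff no world has any successor (otherwise □⊥ fails at any world with one).
Conversely, any frame satisfying ∀x ∀y ¬Rxy validates the schema.
Frame condition: ∀x ∀y ¬Rxy.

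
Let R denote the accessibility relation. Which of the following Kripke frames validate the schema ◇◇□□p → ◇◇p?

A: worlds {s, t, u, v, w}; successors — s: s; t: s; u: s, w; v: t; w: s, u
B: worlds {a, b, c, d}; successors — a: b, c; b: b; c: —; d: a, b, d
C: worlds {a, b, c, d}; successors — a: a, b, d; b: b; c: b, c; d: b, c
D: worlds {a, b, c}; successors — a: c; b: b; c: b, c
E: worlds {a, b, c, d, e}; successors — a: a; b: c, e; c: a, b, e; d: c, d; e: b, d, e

A, C, D, E

Frame correspondent (Sahlqvist): ∀x ∀y (xR²y → ∃w (yR²w ∧ xR²w)) — i.e. a generalized confluence (Geach) condition.
A: satisfies the condition.
B: fails — dR²c but no w with cR²w and dR²w.
C: satisfies the condition.
D: satisfies the condition.
E: satisfies the condition.
Valid on: A, C, D, E.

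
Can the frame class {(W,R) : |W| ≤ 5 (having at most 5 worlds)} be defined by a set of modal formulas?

Modal frame validity is preserved under disjoint unions.
Any modal formula valid on each of 6 disjoint one-world frames is valid on their disjoint union (validity is preserved under disjoint unions). Each one-world frame has |W|=1≤5, but the union has |W|=6.
So no modal formula (or set of formulas) defines exactly the |W|≤5 frames.

No — not modally definable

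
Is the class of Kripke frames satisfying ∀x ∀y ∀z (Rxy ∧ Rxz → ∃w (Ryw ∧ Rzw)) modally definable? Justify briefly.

Definable; ◇□q → □◇q defines it

Yes: it is convergence, defined by the .2 schema ◇□q → □◇q.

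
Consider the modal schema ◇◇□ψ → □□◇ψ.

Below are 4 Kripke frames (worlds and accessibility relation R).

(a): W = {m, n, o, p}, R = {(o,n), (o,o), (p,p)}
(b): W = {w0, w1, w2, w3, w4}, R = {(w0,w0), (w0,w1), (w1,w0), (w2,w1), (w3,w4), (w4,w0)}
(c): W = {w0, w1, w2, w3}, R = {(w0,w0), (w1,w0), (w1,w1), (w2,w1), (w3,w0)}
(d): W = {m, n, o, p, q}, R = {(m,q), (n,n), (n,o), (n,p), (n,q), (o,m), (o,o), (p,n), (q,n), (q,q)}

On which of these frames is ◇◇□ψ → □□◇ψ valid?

(b), (c)

Frame correspondent (Sahlqvist): ∀x ∀y ∀z ((xR²y ∧ xR²z) → ∃w (yRw ∧ zRw)) — i.e. a generalized confluence (Geach) condition.
(a): fails — oR²n, oR²n but no w with nRw and nRw.
(b): ✓.
(c): ✓.
(d): fails — nR²m, nR²o but no w with mRw and oRw.
Valid on: (b), (c).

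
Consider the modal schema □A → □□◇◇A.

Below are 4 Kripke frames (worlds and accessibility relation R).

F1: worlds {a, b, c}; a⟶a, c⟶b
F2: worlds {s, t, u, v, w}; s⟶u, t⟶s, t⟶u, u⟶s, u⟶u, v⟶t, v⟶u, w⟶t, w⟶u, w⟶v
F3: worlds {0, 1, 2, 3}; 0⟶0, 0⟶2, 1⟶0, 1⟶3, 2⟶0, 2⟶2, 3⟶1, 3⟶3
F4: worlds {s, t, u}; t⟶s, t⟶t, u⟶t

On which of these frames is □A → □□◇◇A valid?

This is the axiom for a generalized confluence (Geach) condition; its first-order frame correspondent is ∀x ∀z (xR²z → ∃w (xRw ∧ zR²w)).
F1: condition met.
F2: condition met.
F3: fails — 3R²0 but no w with 3Rw and 0R²w.
F4: fails — tR²s but no w with tRw and sR²w.

F1, F2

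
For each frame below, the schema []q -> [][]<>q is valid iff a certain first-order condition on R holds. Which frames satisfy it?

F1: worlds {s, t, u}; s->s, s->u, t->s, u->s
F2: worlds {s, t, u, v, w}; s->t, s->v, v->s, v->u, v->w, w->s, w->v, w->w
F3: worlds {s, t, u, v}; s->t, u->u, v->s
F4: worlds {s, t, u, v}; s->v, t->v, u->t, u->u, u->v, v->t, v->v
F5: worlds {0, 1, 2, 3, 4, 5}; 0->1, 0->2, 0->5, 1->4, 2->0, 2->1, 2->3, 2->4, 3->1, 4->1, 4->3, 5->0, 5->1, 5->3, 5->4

F1, F4

The schema corresponds to a generalized confluence (Geach) condition: forall x forall z (x R^2 z -> exists w (xRw & zRw)).
F1: ✓.
F2: fails — sR²u but no w* with sRw* and uRw*.
F3: fails — vR²t but no w with vRw and tRw.
F4: ✓.
F5: fails — 0R²1 but no w with 0Rw and 1Rw.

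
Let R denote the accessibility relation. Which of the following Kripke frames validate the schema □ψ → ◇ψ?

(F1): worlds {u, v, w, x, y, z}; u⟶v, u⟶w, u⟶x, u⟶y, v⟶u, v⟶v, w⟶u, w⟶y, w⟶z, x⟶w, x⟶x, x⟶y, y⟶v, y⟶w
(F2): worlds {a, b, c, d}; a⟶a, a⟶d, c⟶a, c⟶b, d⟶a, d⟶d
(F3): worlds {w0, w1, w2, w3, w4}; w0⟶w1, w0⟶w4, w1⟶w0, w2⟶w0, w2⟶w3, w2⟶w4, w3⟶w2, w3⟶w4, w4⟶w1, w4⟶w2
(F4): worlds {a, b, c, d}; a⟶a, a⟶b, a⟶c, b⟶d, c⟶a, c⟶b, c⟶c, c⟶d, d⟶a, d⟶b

Frame correspondent (Sahlqvist): ∀x ∃y Rxy — i.e. seriality.
(F1): fails — world z has no successor.
(F2): fails — world b has no successor.
(F3): condition met.
(F4): condition met.

(F3), (F4)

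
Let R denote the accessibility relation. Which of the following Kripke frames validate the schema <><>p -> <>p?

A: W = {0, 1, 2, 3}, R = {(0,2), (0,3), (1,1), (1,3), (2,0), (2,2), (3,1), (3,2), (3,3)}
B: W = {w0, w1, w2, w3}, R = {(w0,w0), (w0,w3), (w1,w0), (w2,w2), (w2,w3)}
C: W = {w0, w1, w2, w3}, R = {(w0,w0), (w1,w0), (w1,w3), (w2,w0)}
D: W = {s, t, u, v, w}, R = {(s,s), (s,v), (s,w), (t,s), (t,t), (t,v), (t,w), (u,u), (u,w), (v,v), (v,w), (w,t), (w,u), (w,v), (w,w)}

C

Frame correspondent (Sahlqvist): forall x forall y forall z (Rxy & Ryz -> Rxz) — i.e. transitivity.
A: fails — R32 and R20 but not R30.
B: fails — Rw1w0 and Rw0w3 but not Rw1w3.
C: condition met.
D: fails — Rwt and Rts but not Rws.
Valid on: C.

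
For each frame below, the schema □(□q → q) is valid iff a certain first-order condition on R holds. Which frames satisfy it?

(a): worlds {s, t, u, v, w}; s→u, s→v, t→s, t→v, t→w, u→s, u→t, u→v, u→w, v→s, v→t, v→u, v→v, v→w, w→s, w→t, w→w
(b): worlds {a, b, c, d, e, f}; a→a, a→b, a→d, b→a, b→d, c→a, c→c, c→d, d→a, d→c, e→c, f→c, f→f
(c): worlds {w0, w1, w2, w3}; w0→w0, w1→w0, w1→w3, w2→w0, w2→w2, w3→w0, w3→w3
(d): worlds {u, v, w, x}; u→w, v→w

The schema corresponds to shift-reflexivity: ∀x ∀y (Rxy → Ryy).
(a): fails — Rwt but not Rtt.
(b): fails — Rcd but not Rdd.
(c): satisfies the condition.
(d): fails — Ruw but not Rww.

(c)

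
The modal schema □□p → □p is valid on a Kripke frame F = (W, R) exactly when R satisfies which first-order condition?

density: ∀x ∀y (Rxy → ∃z (Rxz ∧ Rzy))

Suppose □□p→□p is valid. Take Rxy and set V(p)={w : xR²w}. Then □□p at x, so □p at x, so p at y, i.e. ∃z(Rxz∧Rzy).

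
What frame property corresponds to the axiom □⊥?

emptiness of R

□⊥ is valid iff no world has any successor (otherwise □⊥ fails at any world with one).
Conversely, on a frame with emptiness of R the schema holds at every world under every valuation.
So the correspondent is emptiness of R.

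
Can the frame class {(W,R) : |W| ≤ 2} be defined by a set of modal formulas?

No — not modally definable

Modal frame validity is preserved under disjoint unions.
Any modal formula valid on each of 3 disjoint one-world frames is valid on their disjoint union (validity is preserved under disjoint unions). Each one-world frame has |W|=1≤2, but the union has |W|=3.
So the class is not modally definable.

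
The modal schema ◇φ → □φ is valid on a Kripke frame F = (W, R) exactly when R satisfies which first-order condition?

Suppose ◇φ→□φ is valid. Take Rxy, Rxz and set V(φ)={y}. Then ◇φ at x, so □φ at x, so φ at z, i.e. z=y.

partial functionality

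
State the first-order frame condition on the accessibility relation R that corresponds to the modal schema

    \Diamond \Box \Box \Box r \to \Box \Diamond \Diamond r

\forall x \forall y \forall z ((xRy \wedge xRz) \to \exists w (y R^3 w \wedge z R^2 w))

This is a Sahlqvist (Geach-type) schema ◇^1□^3r → □^1◇^2r.
First-order correspondent: \forall x \forall y \forall z ((xRy \wedge xRz) \to \exists w (y R^3 w \wedge z R^2 w)).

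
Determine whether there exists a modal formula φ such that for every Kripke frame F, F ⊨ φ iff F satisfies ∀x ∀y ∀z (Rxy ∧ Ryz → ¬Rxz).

Modal frame validity is preserved under surjective bounded morphisms.
The 3-cycle (worlds s,t,u with s→t→u→s) is intransitive. Mapping every world to a single reflexive point • is a surjective bounded morphism; the reflexive point is not intransitive (R••∧R•• but R••).
So the class is not modally definable.

No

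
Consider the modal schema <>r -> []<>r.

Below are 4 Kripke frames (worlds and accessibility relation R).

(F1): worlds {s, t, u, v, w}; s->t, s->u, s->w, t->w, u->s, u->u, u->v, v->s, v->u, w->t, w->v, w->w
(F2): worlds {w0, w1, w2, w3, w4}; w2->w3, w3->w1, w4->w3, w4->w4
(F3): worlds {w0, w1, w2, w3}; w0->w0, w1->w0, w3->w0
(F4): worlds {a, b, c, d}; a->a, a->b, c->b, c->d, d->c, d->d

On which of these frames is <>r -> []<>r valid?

The schema corresponds to the Euclidean property: forall x forall y forall z (Rxy & Rxz -> Ryz).
(F1): fails — Rsw and Rsu but not Rwu.
(F2): fails — Rw2w3 and Rw2w3 but not Rw3w3.
(F3): satisfies the condition.
(F4): fails — Rab and Rab but not Rbb.

(F3)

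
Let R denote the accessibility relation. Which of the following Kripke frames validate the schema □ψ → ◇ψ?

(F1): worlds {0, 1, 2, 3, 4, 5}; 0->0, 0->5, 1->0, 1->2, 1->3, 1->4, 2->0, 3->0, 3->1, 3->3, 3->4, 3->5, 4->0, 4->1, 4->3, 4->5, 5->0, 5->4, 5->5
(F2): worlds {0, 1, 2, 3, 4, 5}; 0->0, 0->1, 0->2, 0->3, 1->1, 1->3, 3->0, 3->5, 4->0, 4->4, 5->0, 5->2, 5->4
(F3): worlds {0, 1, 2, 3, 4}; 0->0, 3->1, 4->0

(F1)

The schema corresponds to seriality: ∀x ∃y Rxy.
(F1): ✓.
(F2): fails — world 2 has no successor.
(F3): fails — world 1 has no successor.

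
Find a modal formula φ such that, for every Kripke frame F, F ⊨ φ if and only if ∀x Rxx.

This is reflexivity; the standard corresponding axiom is T: □ψ → ψ.
Suppose □ψ→ψ is valid. At any x set V(ψ)={w : Rxw}. Then □ψ holds at x, so ψ holds at x, i.e. Rxx.

□ψ → ψ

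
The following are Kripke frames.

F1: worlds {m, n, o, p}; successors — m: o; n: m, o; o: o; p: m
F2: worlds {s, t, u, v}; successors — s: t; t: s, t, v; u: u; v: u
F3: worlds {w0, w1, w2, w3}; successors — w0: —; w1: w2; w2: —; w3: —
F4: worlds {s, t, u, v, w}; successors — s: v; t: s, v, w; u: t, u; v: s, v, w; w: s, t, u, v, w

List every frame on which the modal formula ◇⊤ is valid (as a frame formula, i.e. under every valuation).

F1, F2, F4

The schema corresponds to seriality: ∀x ∃y Rxy.
F1: holds.
F2: holds.
F3: fails — world w0 has no successor.
F4: holds.
Valid on: F1, F2, F4.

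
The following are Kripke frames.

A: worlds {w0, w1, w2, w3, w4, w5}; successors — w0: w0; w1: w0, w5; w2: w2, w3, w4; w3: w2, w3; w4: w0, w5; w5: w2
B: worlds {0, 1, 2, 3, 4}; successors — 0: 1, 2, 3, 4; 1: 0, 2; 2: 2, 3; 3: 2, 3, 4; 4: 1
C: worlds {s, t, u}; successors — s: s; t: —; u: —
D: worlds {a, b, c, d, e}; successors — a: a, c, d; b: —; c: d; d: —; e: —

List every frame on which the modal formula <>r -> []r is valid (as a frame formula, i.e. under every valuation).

Frame correspondent (Sahlqvist): forall x forall y forall z (Rxy & Rxz -> y = z) — i.e. partial functionality.
A: fails — w1 sees both w0 and w5.
B: fails — 0 sees both 1 and 2.
C: holds.
D: fails — a sees both a and c.
Valid on: C.

C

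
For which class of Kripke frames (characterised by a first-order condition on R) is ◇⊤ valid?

◇⊤ holds at w iff w has a successor, so frame-validity of ◇⊤ is exactly seriality. Equivalently via □r → ◇r:
Suppose □r→◇r is valid. At any x set V(r)=W. Then □r at x, so ◇r at x, so x has a successor.
The converse is a direct semantic check.
So the correspondent is seriality.

seriality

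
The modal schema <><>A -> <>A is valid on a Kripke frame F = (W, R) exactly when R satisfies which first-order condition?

transitivity

Equivalently (dual form): □A → □□A.
Suppose □A→□□A is valid. Take Rxy, Ryz and set V(A)={w : Rxw}. Then □A at x, so □□A at x, so □A at y, so A at z, i.e. Rxz.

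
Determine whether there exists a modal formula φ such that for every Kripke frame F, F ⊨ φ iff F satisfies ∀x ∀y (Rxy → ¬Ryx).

Modal frame validity is preserved under surjective bounded morphisms.
The 4-cycle (worlds w0,w1,w2,w3 with w0→w1→w2→w3→w0) is asymmetric. Mapping every world to a single reflexive point • is a surjective bounded morphism, and the reflexive point is not asymmetric (R•• but asymmetry requires ¬R••).
So the class is not modally definable.

No — not modally definable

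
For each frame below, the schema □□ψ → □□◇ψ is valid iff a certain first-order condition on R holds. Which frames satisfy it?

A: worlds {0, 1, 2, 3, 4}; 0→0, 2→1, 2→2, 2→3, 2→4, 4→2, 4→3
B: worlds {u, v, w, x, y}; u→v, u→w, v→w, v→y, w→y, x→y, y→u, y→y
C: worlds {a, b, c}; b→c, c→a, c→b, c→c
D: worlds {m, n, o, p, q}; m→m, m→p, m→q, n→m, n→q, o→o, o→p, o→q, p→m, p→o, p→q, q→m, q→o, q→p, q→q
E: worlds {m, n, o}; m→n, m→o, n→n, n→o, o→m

D

Frame correspondent (Sahlqvist): ∀x ∀z (xR²z → ∃w (xR²w ∧ zRw)) — i.e. a generalized confluence (Geach) condition.
A: fails — 2R²1 but no w with 2R²w and 1Rw.
B: fails — vR²u but no t with vR²t and uRt.
C: fails — bR²a but no w with bR²w and aRw.
D: ✓.
E: fails — oR²o but no w with oR²w and oRw.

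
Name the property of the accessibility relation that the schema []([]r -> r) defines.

Suppose □(□r→r) is valid. Take Rxy and set V(r)={w : Ryw}. Then at y, □r holds; since □(□r→r) at x, □r→r at y, so r at y, i.e. Ryy.

Shift-reflexivity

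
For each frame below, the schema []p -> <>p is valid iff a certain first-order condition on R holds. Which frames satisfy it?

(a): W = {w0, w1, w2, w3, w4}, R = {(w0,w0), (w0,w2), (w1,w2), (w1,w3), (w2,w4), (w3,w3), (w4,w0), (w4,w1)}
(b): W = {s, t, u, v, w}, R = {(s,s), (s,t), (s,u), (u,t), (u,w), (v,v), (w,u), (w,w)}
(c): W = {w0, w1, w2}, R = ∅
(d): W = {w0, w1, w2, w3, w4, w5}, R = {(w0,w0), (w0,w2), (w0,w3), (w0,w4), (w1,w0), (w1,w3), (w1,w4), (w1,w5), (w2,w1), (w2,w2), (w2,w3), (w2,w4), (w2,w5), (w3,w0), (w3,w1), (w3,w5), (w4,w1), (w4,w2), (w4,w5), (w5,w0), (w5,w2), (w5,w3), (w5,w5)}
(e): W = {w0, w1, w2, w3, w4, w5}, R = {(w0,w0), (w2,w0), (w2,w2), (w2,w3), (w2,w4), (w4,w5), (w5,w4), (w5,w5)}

(a), (d)

This is the axiom for seriality; its first-order frame correspondent is forall x exists y Rxy.
(a): condition met.
(b): fails — world t has no successor.
(c): fails — world w0 has no successor.
(d): condition met.
(e): fails — world w1 has no successor.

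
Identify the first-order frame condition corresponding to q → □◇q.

Suppose q→□◇q is valid. Take Rxy and set V(q)={x}. Then q at x, so □◇q at x, so ◇q at y, so some z with Ryz has q; z=x, i.e. Ryx.
Conversely, on a frame with symmetry the schema holds at every world under every valuation.
So the correspondent is symmetry.

symmetry: ∀x ∀y (Rxy → Ryx)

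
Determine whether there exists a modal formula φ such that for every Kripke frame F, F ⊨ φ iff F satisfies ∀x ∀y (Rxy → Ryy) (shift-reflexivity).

Yes: it is shift-reflexivity, defined by the T□ schema □(□p → p).
Suppose □(□p→p) is valid. Take Rxy and set V(p)={w : Ryw}. Then at y, □p holds; since □(□p→p) at x, □p→p at y, so p at y, i.e. Ryy.

Yes, by □(□p → p)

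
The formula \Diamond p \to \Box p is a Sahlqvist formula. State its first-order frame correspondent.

This schema is the CD axiom.
It corresponds to partial functionality: \forall x \forall y \forall z (Rxy \wedge Rxz \to y = z).

Partial functionality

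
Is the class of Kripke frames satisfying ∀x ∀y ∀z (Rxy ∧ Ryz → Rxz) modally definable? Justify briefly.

Definable; □r → □□r defines it

This is a Sahlqvist condition; the 4 axiom □r → □□r defines it.
Suppose □r→□□r is valid. Take Rxy, Ryz and set V(r)={w : Rxw}. Then □r at x, so □□r at x, so □r at y, so r at z, i.e. Rxz.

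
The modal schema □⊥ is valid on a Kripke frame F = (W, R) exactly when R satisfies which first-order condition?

Emptiness of R

This is the Ver axiom.
It corresponds to emptiness of R: ∀x ∀y ¬Rxy.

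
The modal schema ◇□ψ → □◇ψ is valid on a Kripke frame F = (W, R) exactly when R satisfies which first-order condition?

Suppose ◇□ψ→□◇ψ is valid. Take Rxy, Rxz and set V(ψ)={w : Ryw}. Then □ψ at y so ◇□ψ at x, so □◇ψ at x, so ◇ψ at z, giving w with Rzw and Ryw.

convergence: ∀x ∀y ∀z (Rxy ∧ Rxz → ∃w (Ryw ∧ Rzw))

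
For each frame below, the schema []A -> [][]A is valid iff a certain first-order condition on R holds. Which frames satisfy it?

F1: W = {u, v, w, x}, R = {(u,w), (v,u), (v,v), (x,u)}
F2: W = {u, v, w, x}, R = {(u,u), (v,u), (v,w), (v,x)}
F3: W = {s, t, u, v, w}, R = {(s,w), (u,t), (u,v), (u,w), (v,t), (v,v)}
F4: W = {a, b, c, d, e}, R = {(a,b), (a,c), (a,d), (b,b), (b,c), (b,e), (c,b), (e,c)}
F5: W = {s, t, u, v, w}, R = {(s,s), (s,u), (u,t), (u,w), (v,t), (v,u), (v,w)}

F2, F3

The schema corresponds to transitivity: forall x forall y forall z (Rxy & Ryz -> Rxz).
F1: fails — Rxu and Ruw but not Rxw.
F2: ✓.
F3: ✓.
F4: fails — Rab and Rbe but not Rae.
F5: fails — Rsu and Ruw but not Rsw.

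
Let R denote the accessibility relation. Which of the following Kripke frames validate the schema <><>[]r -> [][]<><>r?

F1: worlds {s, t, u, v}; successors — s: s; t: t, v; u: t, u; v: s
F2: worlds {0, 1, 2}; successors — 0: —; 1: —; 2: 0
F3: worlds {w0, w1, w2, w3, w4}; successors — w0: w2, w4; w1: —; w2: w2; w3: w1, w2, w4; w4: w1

F2

Frame correspondent (Sahlqvist): forall x forall y forall z ((x R^2 y & x R^2 z) -> exists w (yRw & z R^2 w)) — i.e. a generalized confluence (Geach) condition.
F1: fails — tR²t, tR²s but no w with tRw and sR²w.
F2: ✓.
F3: fails — w0R²w1, w0R²w1 but no w with w1Rw and w1R²w.
Valid on: F2.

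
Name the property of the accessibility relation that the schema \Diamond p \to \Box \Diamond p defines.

the Euclidean property

Suppose ◇p→□◇p is valid. Take Rxy, Rxz and set V(p)={y}. Then ◇p at x, so □◇p at x, so ◇p at z, so some w with Rzw has p; w=y, i.e. Rzy. By symmetry of the argument, Ryz.
Conversely, any frame satisfying \forall x \forall y \forall z (Rxy \wedge Rxz \to Ryz) validates the schema.
Frame condition: \forall x \forall y \forall z (Rxy \wedge Rxz \to Ryz).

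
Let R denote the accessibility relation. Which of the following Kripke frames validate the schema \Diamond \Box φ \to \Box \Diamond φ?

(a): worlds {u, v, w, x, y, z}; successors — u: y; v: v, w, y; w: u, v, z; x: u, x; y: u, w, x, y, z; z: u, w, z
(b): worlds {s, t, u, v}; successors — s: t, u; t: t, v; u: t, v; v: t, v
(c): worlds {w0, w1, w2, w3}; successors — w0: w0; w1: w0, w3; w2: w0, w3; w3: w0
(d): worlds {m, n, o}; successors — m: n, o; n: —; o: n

(b), (c)

This is the axiom for convergence; its first-order frame correspondent is \forall x \forall y \forall z (Rxy \wedge Rxz \to \exists w (Ryw \wedge Rzw)).
(a): fails — Rwu and Rwz but u and z have no common successor.
(b): satisfies the condition.
(c): satisfies the condition.
(d): fails — Rmo and Rmn but o and n have no common successor.
Valid on: (b), (c).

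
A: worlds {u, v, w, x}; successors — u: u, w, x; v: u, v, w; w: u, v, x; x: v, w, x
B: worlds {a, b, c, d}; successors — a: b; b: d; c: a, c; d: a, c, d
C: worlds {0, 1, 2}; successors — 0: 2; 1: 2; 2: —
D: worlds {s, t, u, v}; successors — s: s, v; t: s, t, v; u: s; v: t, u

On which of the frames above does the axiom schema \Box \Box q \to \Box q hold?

This is the axiom for density; its first-order frame correspondent is \forall x \forall y (Rxy \to \exists z (Rxz \wedge Rzy)).
A: ✓.
B: fails — Rab but no z with Raz and Rzb.
C: fails — R12 but no z with R1z and Rz2.
D: fails — Rvu but no z with Rvz and Rzu.
Valid on: A.

A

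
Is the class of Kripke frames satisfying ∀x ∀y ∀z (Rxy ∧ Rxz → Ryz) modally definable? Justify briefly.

This is a Sahlqvist condition; the 5 axiom ◇r → □◇r defines it.
Suppose ◇r→□◇r is valid. Take Rxy, Rxz and set V(r)={y}. Then ◇r at x, so □◇r at x, so ◇r at z, so some w with Rzw has r; w=y, i.e. Rzy. By symmetry of the argument, Ryz.

Definable; ◇r → □◇r defines it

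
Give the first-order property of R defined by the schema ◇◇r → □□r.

This is a Sahlqvist (Geach-type) schema ◇^2□^0r → □^2◇^0r.
First-order correspondent: ∀x ∀y ∀z ((xR²y ∧ xR²z) → ∃w (y = w ∧ z = w)).

∀x ∀y ∀z ((xR²y ∧ xR²z) → ∃w (y = w ∧ z = w))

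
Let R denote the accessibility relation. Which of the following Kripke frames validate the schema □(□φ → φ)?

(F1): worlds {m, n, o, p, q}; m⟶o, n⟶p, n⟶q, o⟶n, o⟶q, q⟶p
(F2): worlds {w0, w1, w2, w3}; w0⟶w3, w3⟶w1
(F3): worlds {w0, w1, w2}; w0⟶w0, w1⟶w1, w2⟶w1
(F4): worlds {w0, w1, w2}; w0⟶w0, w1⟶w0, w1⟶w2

This is the axiom for shift-reflexivity; its first-order frame correspondent is ∀x ∀y (Rxy → Ryy).
(F1): fails — Ron but not Rnn.
(F2): fails — Rw3w1 but not Rw1w1.
(F3): ✓.
(F4): fails — Rw1w2 but not Rw2w2.
Valid on: (F3).

(F3)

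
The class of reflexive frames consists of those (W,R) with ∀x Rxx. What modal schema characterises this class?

□s → s

The condition is reflexivity. The T schema □s → s defines it.
Suppose □s→s is valid. At any x set V(s)={w : Rxw}. Then □s holds at x, so s holds at x, i.e. Rxx.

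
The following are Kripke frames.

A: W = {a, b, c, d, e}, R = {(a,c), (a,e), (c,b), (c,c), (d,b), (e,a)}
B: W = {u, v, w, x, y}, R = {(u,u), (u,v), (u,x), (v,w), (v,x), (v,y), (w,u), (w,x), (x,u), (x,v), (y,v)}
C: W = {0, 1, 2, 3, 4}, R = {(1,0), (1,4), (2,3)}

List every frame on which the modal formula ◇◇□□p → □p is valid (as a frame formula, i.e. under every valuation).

The schema corresponds to a generalized confluence (Geach) condition: ∀x ∀y ∀z ((xR²y ∧ xRz) → ∃w (yR²w ∧ z = w)).
A: fails — aR²a, aRe but no w with aR²w and e=w.
B: fails — uR²y, uRu but no t with yR²t and u=t.
C: ✓.
Valid on: C.

C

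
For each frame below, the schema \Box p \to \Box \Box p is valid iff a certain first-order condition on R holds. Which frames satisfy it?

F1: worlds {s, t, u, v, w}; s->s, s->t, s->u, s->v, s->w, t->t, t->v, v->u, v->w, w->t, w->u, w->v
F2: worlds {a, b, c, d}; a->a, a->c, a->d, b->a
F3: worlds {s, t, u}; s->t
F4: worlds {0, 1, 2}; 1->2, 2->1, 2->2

The schema corresponds to transitivity: \forall x \forall y \forall z (Rxy \wedge Ryz \to Rxz).
F1: fails — Rtv and Rvw but not Rtw.
F2: fails — Rba and Rac but not Rbc.
F3: ✓.
F4: fails — R12 and R21 but not R11.
Valid on: F3.

F3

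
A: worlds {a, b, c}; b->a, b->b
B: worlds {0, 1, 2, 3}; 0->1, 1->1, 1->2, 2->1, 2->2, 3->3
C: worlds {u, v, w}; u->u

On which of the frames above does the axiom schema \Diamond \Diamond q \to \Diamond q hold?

Frame correspondent (Sahlqvist): \forall x \forall y \forall z (Rxy \wedge Ryz \to Rxz) — i.e. transitivity.
A: condition met.
B: fails — R01 and R12 but not R02.
C: condition met.
Valid on: A, C.

A, C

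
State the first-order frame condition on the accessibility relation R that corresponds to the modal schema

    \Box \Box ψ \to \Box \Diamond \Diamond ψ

\forall x \forall z (xRz \to \exists w (x R^2 w \wedge z R^2 w))

This is a Sahlqvist (Geach-type) schema ◇^0□^2ψ → □^1◇^2ψ.
Minimal-valuation argument: fix x; take any y with xR^0y and any z with xR^1z. Set V(ψ) to the set of worlds R-reachable from y in exactly 2 steps. Then □^2ψ holds at y, so the antecedent holds at x; validity forces ◇^2ψ at z, giving a w with zR^2w and yR^2w.
First-order correspondent: \forall x \forall z (xRz \to \exists w (x R^2 w \wedge z R^2 w)).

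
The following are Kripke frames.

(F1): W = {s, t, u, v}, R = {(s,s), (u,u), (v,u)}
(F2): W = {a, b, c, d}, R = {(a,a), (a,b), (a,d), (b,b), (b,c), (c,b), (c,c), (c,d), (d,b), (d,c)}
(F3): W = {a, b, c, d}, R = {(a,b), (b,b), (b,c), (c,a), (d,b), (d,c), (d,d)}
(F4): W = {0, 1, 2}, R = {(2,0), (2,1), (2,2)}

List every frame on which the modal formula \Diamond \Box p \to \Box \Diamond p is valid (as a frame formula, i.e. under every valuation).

(F1), (F2)

This is the axiom for convergence; its first-order frame correspondent is \forall x \forall y \forall z (Rxy \wedge Rxz \to \exists w (Ryw \wedge Rzw)).
(F1): holds.
(F2): holds.
(F3): fails — Rbc and Rbb but c and b have no common successor.
(F4): fails — R22 and R20 but 2 and 0 have no common successor.
Valid on: (F1), (F2).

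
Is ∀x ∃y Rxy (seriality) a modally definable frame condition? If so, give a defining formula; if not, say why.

Yes, by □p → ◇p

The condition is seriality. A defining modal formula is □p → ◇p.
Suppose □p→◇p is valid. At any x set V(p)=W. Then □p at x, so ◇p at x, so x has a successor.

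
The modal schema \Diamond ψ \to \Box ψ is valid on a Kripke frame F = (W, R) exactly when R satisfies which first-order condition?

partial functionality: \forall x \forall y \forall z (Rxy \wedge Rxz \to y = z)

Suppose ◇ψ→□ψ is valid. Take Rxy, Rxz and set V(ψ)={y}. Then ◇ψ at x, so □ψ at x, so ψ at z, i.e. z=y.
Conversely, on a frame with partial functionality the schema holds at every world under every valuation.
Frame condition: \forall x \forall y \forall z (Rxy \wedge Rxz \to y = z).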